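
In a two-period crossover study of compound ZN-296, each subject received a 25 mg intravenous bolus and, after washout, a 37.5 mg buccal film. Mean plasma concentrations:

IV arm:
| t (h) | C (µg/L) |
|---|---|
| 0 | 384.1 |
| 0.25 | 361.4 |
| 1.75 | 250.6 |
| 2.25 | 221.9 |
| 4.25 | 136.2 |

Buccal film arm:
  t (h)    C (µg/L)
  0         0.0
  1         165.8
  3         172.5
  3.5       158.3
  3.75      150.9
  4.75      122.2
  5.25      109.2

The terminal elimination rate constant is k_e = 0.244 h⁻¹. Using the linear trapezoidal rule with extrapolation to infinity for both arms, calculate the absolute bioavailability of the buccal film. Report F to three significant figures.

F = 0.498

Trapezoidal AUC_0→4.25 (IV):
  [0→0.25]: (384.1+361.4)/2 × 0.25 = 93.1875
  [0.25→1.75]: (361.4+250.6)/2 × 1.5 = 459.0
  [1.75→2.25]: (250.6+221.9)/2 × 0.5 = 118.125
  [2.25→4.25]: (221.9+136.2)/2 × 2 = 358.1
  Sum = 1028.4125 µg/L·h
IV tail: 136.2/0.244 = 558.197; AUC_iv,0→∞ = 1028.4125 + 558.197 = 1586.6095 µg/L·h
Trapezoidal AUC_0→5.25 (buccal film):
  [0→1]: (0.0+165.8)/2 × 1 = 82.9
  [1→3]: (165.8+172.5)/2 × 2 = 338.3
  [3→3.5]: (172.5+158.3)/2 × 0.5 = 82.7
  [3.5→3.75]: (158.3+150.9)/2 × 0.25 = 38.65
  [3.75→4.75]: (150.9+122.2)/2 × 1 = 136.55
  [4.75→5.25]: (122.2+109.2)/2 × 0.5 = 57.85
  Sum = 736.95 µg/L·h
buccal film tail: 109.2/0.244 = 447.541; AUC_ev,0→∞ = 736.95 + 447.541 = 1184.491 µg/L·h
F = (AUC_ev/D_ev)/(AUC_iv/D_iv) = (1184.491/37.5)/(1586.6095/25) = 31.5864/63.46438 = 0.4977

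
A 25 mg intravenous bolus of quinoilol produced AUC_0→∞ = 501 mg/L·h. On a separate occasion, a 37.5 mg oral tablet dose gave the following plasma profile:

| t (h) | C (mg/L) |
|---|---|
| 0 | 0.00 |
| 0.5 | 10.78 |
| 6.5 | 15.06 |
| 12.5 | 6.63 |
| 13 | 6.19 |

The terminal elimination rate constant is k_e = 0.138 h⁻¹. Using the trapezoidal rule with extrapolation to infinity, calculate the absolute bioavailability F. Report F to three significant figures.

Trapezoidal AUC_0→13 (oral tablet):
  [0→0.5]: (0.00+10.78)/2 × 0.5 = 2.695
  [0.5→6.5]: (10.78+15.06)/2 × 6 = 77.52
  [6.5→12.5]: (15.06+6.63)/2 × 6 = 65.07
  [12.5→13]: (6.63+6.19)/2 × 0.5 = 3.205
  Sum = 148.49 mg/L·h
Tail: C_last/k_e = 6.19/0.138 = 44.855
AUC_0→∞ (oral tablet) = 148.49 + 44.855 = 193.345 mg/L·h
F = (AUC_ev/D_ev)/(AUC_iv/D_iv) = (193.345/37.5)/(501/25) = 5.15587/20.04 = 0.2573

F = 0.257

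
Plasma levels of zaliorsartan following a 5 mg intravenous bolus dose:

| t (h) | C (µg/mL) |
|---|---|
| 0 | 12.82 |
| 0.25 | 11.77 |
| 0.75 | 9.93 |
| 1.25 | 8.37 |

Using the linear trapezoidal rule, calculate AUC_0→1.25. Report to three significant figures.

Trapezoidal AUC_0→1.25:
  [0→0.25]: (12.82+11.77)/2 × 0.25 = 3.07375
  [0.25→0.75]: (11.77+9.93)/2 × 0.5 = 5.425
  [0.75→1.25]: (9.93+8.37)/2 × 0.5 = 4.575
  Sum = 13.07375 µg/mL·h

AUC = 13.1 µg/mL·h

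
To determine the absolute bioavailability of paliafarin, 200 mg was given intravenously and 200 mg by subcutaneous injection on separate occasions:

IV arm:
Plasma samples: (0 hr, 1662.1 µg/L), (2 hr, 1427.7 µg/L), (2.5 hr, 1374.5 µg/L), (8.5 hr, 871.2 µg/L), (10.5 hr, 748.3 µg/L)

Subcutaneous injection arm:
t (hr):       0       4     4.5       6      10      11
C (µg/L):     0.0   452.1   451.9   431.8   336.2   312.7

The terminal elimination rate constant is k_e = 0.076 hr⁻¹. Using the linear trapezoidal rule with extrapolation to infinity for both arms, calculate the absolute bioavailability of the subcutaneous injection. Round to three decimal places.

F = 0.353

Trapezoidal AUC_0→10.5 (IV):
  [0→2]: (1662.1+1427.7)/2 × 2 = 3089.8
  [2→2.5]: (1427.7+1374.5)/2 × 0.5 = 700.55
  [2.5→8.5]: (1374.5+871.2)/2 × 6 = 6737.1
  [8.5→10.5]: (871.2+748.3)/2 × 2 = 1619.5
  Sum = 12146.95 µg/L·hr
IV tail: 748.3/0.076 = 9846.053; AUC_iv,0→∞ = 12146.95 + 9846.053 = 21993.003 µg/L·hr
Trapezoidal AUC_0→11 (subcutaneous injection):
  [0→4]: (0.0+452.1)/2 × 4 = 904.2
  [4→4.5]: (452.1+451.9)/2 × 0.5 = 226.0
  [4.5→6]: (451.9+431.8)/2 × 1.5 = 662.775
  [6→10]: (431.8+336.2)/2 × 4 = 1536.0
  [10→11]: (336.2+312.7)/2 × 1 = 324.45
  Sum = 3653.425 µg/L·hr
subcutaneous injection tail: 312.7/0.076 = 4114.474; AUC_ev,0→∞ = 3653.425 + 4114.474 = 7767.899 µg/L·hr
F = (AUC_ev/D_ev)/(AUC_iv/D_iv) = (7767.899/200)/(21993.003/200) = 38.839495/109.965 = 0.3532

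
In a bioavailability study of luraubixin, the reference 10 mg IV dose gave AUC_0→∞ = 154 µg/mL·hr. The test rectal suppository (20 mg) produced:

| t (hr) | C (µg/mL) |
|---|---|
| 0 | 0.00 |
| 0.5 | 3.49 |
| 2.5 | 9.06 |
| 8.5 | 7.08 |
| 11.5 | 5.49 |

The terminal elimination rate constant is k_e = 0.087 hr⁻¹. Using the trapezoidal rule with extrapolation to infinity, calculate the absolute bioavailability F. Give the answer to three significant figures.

F = 0.467

Trapezoidal AUC_0→11.5 (rectal suppository):
  [0→0.5]: (0.00+3.49)/2 × 0.5 = 0.8725
  [0.5→2.5]: (3.49+9.06)/2 × 2 = 12.55
  [2.5→8.5]: (9.06+7.08)/2 × 6 = 48.42
  [8.5→11.5]: (7.08+5.49)/2 × 3 = 18.855
  Sum = 80.6975 µg/mL·hr
Tail: C_last/k_e = 5.49/0.087 = 63.103
AUC_0→∞ (rectal suppository) = 80.6975 + 63.103 = 143.8005 µg/mL·hr
F = (AUC_ev/D_ev)/(AUC_iv/D_iv) = (143.8005/20)/(154/10) = 7.190025/15.4 = 0.4669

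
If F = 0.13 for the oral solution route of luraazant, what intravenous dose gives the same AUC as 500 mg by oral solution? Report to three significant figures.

D_iv = 65.0 mg

Systemic exposure from an extravascular dose = F × D_ev, so the equivalent IV dose is F × D_ev.
D_iv = F × D_ev = 0.13 × 500 = 65 mg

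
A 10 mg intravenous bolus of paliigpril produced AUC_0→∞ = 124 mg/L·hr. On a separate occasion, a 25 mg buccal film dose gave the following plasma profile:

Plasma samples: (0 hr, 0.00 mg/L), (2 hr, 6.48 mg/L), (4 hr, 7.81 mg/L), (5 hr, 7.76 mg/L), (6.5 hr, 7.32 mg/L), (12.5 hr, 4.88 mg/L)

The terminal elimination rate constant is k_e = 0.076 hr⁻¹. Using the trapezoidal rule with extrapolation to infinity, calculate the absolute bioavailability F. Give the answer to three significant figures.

Trapezoidal AUC_0→12.5 (buccal film):
  [0→2]: (0.00+6.48)/2 × 2 = 6.48
  [2→4]: (6.48+7.81)/2 × 2 = 14.29
  [4→5]: (7.81+7.76)/2 × 1 = 7.785
  [5→6.5]: (7.76+7.32)/2 × 1.5 = 11.31
  [6.5→12.5]: (7.32+4.88)/2 × 6 = 36.6
  Sum = 76.465 mg/L·hr
Tail: C_last/k_e = 4.88/0.076 = 64.211
AUC_0→∞ (buccal film) = 76.465 + 64.211 = 140.676 mg/L·hr
F = (AUC_ev/D_ev)/(AUC_iv/D_iv) = (140.676/25)/(124/10) = 5.62704/12.4 = 0.4538

F = 0.454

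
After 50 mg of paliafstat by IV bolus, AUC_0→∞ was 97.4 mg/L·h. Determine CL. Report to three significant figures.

CL = 0.513 L/h

CL = Dose_iv / AUC_0→∞
   = 50 / 97.4 = 0.513347 L/h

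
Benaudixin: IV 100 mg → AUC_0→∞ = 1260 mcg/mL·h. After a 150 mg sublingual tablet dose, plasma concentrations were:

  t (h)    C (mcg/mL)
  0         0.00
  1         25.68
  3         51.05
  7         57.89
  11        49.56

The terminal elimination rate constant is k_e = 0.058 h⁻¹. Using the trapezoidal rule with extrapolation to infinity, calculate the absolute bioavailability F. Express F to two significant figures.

Trapezoidal AUC_0→11 (sublingual tablet):
  [0→1]: (0.00+25.68)/2 × 1 = 12.84
  [1→3]: (25.68+51.05)/2 × 2 = 76.73
  [3→7]: (51.05+57.89)/2 × 4 = 217.88
  [7→11]: (57.89+49.56)/2 × 4 = 214.9
  Sum = 522.35 mcg/mL·h
Tail: C_last/k_e = 49.56/0.058 = 854.483
AUC_0→∞ (sublingual tablet) = 522.35 + 854.483 = 1376.833 mcg/mL·h
F = (AUC_ev/D_ev)/(AUC_iv/D_iv) = (1376.833/150)/(1260/100) = 9.17889/12.6 = 0.7285

F = 0.73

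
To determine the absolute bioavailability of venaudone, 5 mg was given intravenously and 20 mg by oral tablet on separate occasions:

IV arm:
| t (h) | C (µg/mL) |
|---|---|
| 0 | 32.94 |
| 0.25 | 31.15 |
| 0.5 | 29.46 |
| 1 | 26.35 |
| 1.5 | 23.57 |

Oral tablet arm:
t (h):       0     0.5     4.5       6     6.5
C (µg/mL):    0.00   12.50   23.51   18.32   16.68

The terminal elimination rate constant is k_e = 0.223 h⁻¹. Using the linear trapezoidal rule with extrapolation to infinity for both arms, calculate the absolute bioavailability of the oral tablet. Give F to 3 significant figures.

Trapezoidal AUC_0→1.5 (IV):
  [0→0.25]: (32.94+31.15)/2 × 0.25 = 8.01125
  [0.25→0.5]: (31.15+29.46)/2 × 0.25 = 7.57625
  [0.5→1]: (29.46+26.35)/2 × 0.5 = 13.9525
  [1→1.5]: (26.35+23.57)/2 × 0.5 = 12.48
  Sum = 42.02 µg/mL·h
IV tail: 23.57/0.223 = 105.695; AUC_iv,0→∞ = 42.02 + 105.695 = 147.715 µg/mL·h
Trapezoidal AUC_0→6.5 (oral tablet):
  [0→0.5]: (0.00+12.50)/2 × 0.5 = 3.125
  [0.5→4.5]: (12.50+23.51)/2 × 4 = 72.02
  [4.5→6]: (23.51+18.32)/2 × 1.5 = 31.3725
  [6→6.5]: (18.32+16.68)/2 × 0.5 = 8.75
  Sum = 115.2675 µg/mL·h
oral tablet tail: 16.68/0.223 = 74.798; AUC_ev,0→∞ = 115.2675 + 74.798 = 190.0655 µg/mL·h
F = (AUC_ev/D_ev)/(AUC_iv/D_iv) = (190.0655/20)/(147.715/5) = 9.503275/29.543 = 0.3217

F = 0.322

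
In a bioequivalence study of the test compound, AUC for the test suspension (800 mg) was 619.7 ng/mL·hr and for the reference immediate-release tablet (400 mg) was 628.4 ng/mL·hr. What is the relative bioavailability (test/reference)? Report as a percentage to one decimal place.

F_rel = (AUC_test/D_test) / (AUC_ref/D_ref)
      = (619.7/800) / (628.4/400)
      = 0.774625 / 1.571 = 0.4931 = 49.31%

F_rel = 49.3%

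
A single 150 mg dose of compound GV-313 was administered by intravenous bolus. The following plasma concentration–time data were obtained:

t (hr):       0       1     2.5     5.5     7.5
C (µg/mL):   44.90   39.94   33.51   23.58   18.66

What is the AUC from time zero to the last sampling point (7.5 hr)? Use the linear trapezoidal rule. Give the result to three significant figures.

Trapezoidal AUC_0→7.5:
  [0→1]: (44.90+39.94)/2 × 1 = 42.42
  [1→2.5]: (39.94+33.51)/2 × 1.5 = 55.0875
  [2.5→5.5]: (33.51+23.58)/2 × 3 = 85.635
  [5.5→7.5]: (23.58+18.66)/2 × 2 = 42.24
  Sum = 225.3825 µg/mL·hr

AUC = 225 µg/mL·hr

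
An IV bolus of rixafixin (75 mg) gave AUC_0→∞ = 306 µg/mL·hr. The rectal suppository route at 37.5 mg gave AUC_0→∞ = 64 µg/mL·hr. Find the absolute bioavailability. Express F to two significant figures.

F = (AUC_ev / D_ev) / (AUC_iv / D_iv)
  = (64/37.5) / (306/75)
  = 1.70667 / 4.08 = 0.4183

F = 0.42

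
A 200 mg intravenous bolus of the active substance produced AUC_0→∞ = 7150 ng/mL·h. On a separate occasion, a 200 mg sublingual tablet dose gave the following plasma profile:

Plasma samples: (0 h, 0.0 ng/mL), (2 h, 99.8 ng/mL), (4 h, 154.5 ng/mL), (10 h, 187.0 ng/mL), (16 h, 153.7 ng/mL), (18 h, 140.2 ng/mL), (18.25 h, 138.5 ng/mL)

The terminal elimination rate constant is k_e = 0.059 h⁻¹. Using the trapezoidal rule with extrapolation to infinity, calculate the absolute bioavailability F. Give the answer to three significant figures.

Trapezoidal AUC_0→18.25 (sublingual tablet):
  [0→2]: (0.0+99.8)/2 × 2 = 99.8
  [2→4]: (99.8+154.5)/2 × 2 = 254.3
  [4→10]: (154.5+187.0)/2 × 6 = 1024.5
  [10→16]: (187.0+153.7)/2 × 6 = 1022.1
  [16→18]: (153.7+140.2)/2 × 2 = 293.9
  [18→18.25]: (140.2+138.5)/2 × 0.25 = 34.8375
  Sum = 2729.4375 ng/mL·h
Tail: C_last/k_e = 138.5/0.059 = 2347.458
AUC_0→∞ (sublingual tablet) = 2729.4375 + 2347.458 = 5076.8955 ng/mL·h
F = (AUC_ev/D_ev)/(AUC_iv/D_iv) = (5076.8955/200)/(7150/200) = 25.3845/35.75 = 0.7101

F = 0.710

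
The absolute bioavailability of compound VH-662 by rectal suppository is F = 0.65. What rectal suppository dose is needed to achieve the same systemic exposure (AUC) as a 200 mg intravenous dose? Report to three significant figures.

D_rectal = 308 mg

For equal systemic exposure: F × D_ev = D_iv
D_ev = D_iv / F = 200 / 0.65 = 307.692 mg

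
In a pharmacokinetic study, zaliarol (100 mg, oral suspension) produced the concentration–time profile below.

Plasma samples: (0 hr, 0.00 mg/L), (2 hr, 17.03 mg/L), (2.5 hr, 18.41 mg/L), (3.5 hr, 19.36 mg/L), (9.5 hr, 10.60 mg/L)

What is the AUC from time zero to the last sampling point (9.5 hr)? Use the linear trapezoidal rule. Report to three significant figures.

Trapezoidal AUC_0→9.5:
  [0→2]: (0.00+17.03)/2 × 2 = 17.03
  [2→2.5]: (17.03+18.41)/2 × 0.5 = 8.86
  [2.5→3.5]: (18.41+19.36)/2 × 1 = 18.885
  [3.5→9.5]: (19.36+10.60)/2 × 6 = 89.88
  Sum = 134.655 mg/L·hr

AUC = 135 mg/L·hr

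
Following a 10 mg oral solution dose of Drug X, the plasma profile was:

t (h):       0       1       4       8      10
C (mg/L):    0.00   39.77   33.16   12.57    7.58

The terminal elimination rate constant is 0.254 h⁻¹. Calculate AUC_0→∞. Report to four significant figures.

AUC = 270.7 mg/L·h

Trapezoidal AUC_0→10:
  [0→1]: (0.00+39.77)/2 × 1 = 19.885
  [1→4]: (39.77+33.16)/2 × 3 = 109.395
  [4→8]: (33.16+12.57)/2 × 4 = 91.46
  [8→10]: (12.57+7.58)/2 × 2 = 20.15
  Sum = 240.89 mg/L·h
Extrapolated tail: C_last / k_e = 7.58 / 0.254 = 29.843
AUC_0→∞ = 240.89 + 29.843 = 270.733 mg/L·h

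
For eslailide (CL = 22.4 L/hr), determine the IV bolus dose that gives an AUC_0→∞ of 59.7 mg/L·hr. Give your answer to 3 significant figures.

Dose = 1340 mg

Dose_iv = CL × AUC_0→∞
     = 22.4 × 59.7 = 1337.28 mg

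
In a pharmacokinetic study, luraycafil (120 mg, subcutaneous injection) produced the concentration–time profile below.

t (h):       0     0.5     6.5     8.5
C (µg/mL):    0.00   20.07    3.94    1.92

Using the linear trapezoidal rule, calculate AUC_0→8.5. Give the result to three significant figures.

AUC = 82.9 µg/mL·h

Trapezoidal AUC_0→8.5:
  [0→0.5]: (0.00+20.07)/2 × 0.5 = 5.0175
  [0.5→6.5]: (20.07+3.94)/2 × 6 = 72.03
  [6.5→8.5]: (3.94+1.92)/2 × 2 = 5.86
  Sum = 82.9075 µg/mL·h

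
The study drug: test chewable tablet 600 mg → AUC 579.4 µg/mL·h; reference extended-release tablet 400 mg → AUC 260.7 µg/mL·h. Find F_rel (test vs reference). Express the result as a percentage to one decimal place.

F_rel = (AUC_test/D_test) / (AUC_ref/D_ref)
      = (579.4/600) / (260.7/400)
      = 0.965667 / 0.65175 = 1.4817 = 148.17%

F_rel = 148.2%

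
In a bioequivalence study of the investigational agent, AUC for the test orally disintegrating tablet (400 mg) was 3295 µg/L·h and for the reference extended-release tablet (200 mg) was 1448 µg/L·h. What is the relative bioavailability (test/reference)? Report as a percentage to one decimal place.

F_rel = (AUC_test/D_test) / (AUC_ref/D_ref)
      = (3295/400) / (1448/200)
      = 8.2375 / 7.24 = 1.1378 = 113.78%

F_rel = 113.8%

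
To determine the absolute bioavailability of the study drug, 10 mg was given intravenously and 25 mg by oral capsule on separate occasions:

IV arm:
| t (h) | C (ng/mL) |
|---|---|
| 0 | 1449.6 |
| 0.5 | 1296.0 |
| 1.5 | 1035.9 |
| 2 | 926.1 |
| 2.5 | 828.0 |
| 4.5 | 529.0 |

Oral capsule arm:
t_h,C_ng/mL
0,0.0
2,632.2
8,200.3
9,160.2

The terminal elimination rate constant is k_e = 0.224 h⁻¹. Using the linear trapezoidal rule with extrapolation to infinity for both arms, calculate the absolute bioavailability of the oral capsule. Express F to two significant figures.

F = 0.25

Trapezoidal AUC_0→4.5 (IV):
  [0→0.5]: (1449.6+1296.0)/2 × 0.5 = 686.4
  [0.5→1.5]: (1296.0+1035.9)/2 × 1 = 1165.95
  [1.5→2]: (1035.9+926.1)/2 × 0.5 = 490.5
  [2→2.5]: (926.1+828.0)/2 × 0.5 = 438.525
  [2.5→4.5]: (828.0+529.0)/2 × 2 = 1357.0
  Sum = 4138.375 ng/mL·h
IV tail: 529.0/0.224 = 2361.607; AUC_iv,0→∞ = 4138.375 + 2361.607 = 6499.982 ng/mL·h
Trapezoidal AUC_0→9 (oral capsule):
  [0→2]: (0.0+632.2)/2 × 2 = 632.2
  [2→8]: (632.2+200.3)/2 × 6 = 2497.5
  [8→9]: (200.3+160.2)/2 × 1 = 180.25
  Sum = 3309.95 ng/mL·h
oral capsule tail: 160.2/0.224 = 715.179; AUC_ev,0→∞ = 3309.95 + 715.179 = 4025.129 ng/mL·h
F = (AUC_ev/D_ev)/(AUC_iv/D_iv) = (4025.129/25)/(6499.982/10) = 161.00516/649.9982 = 0.2477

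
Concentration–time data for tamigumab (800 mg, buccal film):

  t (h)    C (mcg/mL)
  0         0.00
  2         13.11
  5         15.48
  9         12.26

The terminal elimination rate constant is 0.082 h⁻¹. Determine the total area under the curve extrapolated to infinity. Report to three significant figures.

Trapezoidal AUC_0→9:
  [0→2]: (0.00+13.11)/2 × 2 = 13.11
  [2→5]: (13.11+15.48)/2 × 3 = 42.885
  [5→9]: (15.48+12.26)/2 × 4 = 55.48
  Sum = 111.475 mcg/mL·h
Extrapolated tail: C_last / k_e = 12.26 / 0.082 = 149.512
AUC_0→∞ = 111.475 + 149.512 = 260.987 mcg/mL·h

AUC = 261 mcg/mL·h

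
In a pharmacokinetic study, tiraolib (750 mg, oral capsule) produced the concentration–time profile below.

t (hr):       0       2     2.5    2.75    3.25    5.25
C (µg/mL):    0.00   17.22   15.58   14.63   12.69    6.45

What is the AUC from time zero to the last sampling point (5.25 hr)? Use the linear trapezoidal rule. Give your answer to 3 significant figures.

AUC = 55.2 µg/mL·hr

Trapezoidal AUC_0→5.25:
  [0→2]: (0.00+17.22)/2 × 2 = 17.22
  [2→2.5]: (17.22+15.58)/2 × 0.5 = 8.2
  [2.5→2.75]: (15.58+14.63)/2 × 0.25 = 3.77625
  [2.75→3.25]: (14.63+12.69)/2 × 0.5 = 6.83
  [3.25→5.25]: (12.69+6.45)/2 × 2 = 19.14
  Sum = 55.16625 µg/mL·hr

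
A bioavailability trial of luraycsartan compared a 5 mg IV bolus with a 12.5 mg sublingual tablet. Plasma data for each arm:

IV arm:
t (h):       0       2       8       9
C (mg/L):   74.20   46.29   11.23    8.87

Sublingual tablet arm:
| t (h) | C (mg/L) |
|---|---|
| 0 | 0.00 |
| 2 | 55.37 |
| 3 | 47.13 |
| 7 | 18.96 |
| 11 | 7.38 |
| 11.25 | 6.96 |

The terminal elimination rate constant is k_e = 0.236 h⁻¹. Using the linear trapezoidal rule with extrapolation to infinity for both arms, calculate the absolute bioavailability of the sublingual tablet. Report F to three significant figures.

F = 0.379

Trapezoidal AUC_0→9 (IV):
  [0→2]: (74.20+46.29)/2 × 2 = 120.49
  [2→8]: (46.29+11.23)/2 × 6 = 172.56
  [8→9]: (11.23+8.87)/2 × 1 = 10.05
  Sum = 303.1 mg/L·h
IV tail: 8.87/0.236 = 37.585; AUC_iv,0→∞ = 303.1 + 37.585 = 340.685 mg/L·h
Trapezoidal AUC_0→11.25 (sublingual tablet):
  [0→2]: (0.00+55.37)/2 × 2 = 55.37
  [2→3]: (55.37+47.13)/2 × 1 = 51.25
  [3→7]: (47.13+18.96)/2 × 4 = 132.18
  [7→11]: (18.96+7.38)/2 × 4 = 52.68
  [11→11.25]: (7.38+6.96)/2 × 0.25 = 1.7925
  Sum = 293.2725 mg/L·h
sublingual tablet tail: 6.96/0.236 = 29.492; AUC_ev,0→∞ = 293.2725 + 29.492 = 322.7645 mg/L·h
F = (AUC_ev/D_ev)/(AUC_iv/D_iv) = (322.7645/12.5)/(340.685/5) = 25.82116/68.137 = 0.3790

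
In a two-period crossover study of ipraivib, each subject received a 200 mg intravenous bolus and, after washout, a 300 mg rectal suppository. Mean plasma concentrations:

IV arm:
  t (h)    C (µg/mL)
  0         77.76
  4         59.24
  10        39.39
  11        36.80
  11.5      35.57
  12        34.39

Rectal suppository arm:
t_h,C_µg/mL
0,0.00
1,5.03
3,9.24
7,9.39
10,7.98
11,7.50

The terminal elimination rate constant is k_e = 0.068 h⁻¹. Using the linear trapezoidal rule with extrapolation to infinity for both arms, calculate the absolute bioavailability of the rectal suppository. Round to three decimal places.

Trapezoidal AUC_0→12 (IV):
  [0→4]: (77.76+59.24)/2 × 4 = 274.0
  [4→10]: (59.24+39.39)/2 × 6 = 295.89
  [10→11]: (39.39+36.80)/2 × 1 = 38.095
  [11→11.5]: (36.80+35.57)/2 × 0.5 = 18.0925
  [11.5→12]: (35.57+34.39)/2 × 0.5 = 17.49
  Sum = 643.5675 µg/mL·h
IV tail: 34.39/0.068 = 505.735; AUC_iv,0→∞ = 643.5675 + 505.735 = 1149.3025 µg/mL·h
Trapezoidal AUC_0→11 (rectal suppository):
  [0→1]: (0.00+5.03)/2 × 1 = 2.515
  [1→3]: (5.03+9.24)/2 × 2 = 14.27
  [3→7]: (9.24+9.39)/2 × 4 = 37.26
  [7→10]: (9.39+7.98)/2 × 3 = 26.055
  [10→11]: (7.98+7.50)/2 × 1 = 7.74
  Sum = 87.84 µg/mL·h
rectal suppository tail: 7.50/0.068 = 110.294; AUC_ev,0→∞ = 87.84 + 110.294 = 198.134 µg/mL·h
F = (AUC_ev/D_ev)/(AUC_iv/D_iv) = (198.134/300)/(1149.3025/200) = 0.660447/5.7465125 = 0.1149

F = 0.115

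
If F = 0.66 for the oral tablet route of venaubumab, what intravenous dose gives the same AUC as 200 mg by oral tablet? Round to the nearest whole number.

Systemic exposure from an extravascular dose = F × D_ev, so the equivalent IV dose is F × D_ev.
D_iv = F × D_ev = 0.66 × 200 = 132 mg

D_iv = 132 mg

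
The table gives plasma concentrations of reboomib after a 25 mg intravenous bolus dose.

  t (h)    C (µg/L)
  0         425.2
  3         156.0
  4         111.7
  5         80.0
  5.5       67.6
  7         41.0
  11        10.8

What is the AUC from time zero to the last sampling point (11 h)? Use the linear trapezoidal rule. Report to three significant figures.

Trapezoidal AUC_0→11:
  [0→3]: (425.2+156.0)/2 × 3 = 871.8
  [3→4]: (156.0+111.7)/2 × 1 = 133.85
  [4→5]: (111.7+80.0)/2 × 1 = 95.85
  [5→5.5]: (80.0+67.6)/2 × 0.5 = 36.9
  [5.5→7]: (67.6+41.0)/2 × 1.5 = 81.45
  [7→11]: (41.0+10.8)/2 × 4 = 103.6
  Sum = 1323.45 µg/L·h

AUC = 1320 µg/L·h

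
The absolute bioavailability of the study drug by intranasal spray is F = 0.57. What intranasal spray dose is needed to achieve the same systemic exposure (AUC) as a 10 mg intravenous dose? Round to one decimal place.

For equal systemic exposure: F × D_ev = D_iv
D_ev = D_iv / F = 10 / 0.57 = 17.5439 mg

D_intranasal = 17.5 mg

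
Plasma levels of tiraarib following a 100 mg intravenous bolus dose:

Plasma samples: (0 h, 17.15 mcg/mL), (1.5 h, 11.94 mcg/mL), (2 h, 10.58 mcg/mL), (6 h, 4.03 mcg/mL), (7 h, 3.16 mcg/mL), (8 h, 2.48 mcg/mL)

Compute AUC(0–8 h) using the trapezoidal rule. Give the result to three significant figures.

AUC = 63.1 mcg/mL·h

Trapezoidal AUC_0→8:
  [0→1.5]: (17.15+11.94)/2 × 1.5 = 21.8175
  [1.5→2]: (11.94+10.58)/2 × 0.5 = 5.63
  [2→6]: (10.58+4.03)/2 × 4 = 29.22
  [6→7]: (4.03+3.16)/2 × 1 = 3.595
  [7→8]: (3.16+2.48)/2 × 1 = 2.82
  Sum = 63.0825 mcg/mL·h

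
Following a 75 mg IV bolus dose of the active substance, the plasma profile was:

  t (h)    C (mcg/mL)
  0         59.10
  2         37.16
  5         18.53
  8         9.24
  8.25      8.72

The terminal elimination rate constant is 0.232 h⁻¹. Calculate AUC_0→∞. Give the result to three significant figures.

Trapezoidal AUC_0→8.25:
  [0→2]: (59.10+37.16)/2 × 2 = 96.26
  [2→5]: (37.16+18.53)/2 × 3 = 83.535
  [5→8]: (18.53+9.24)/2 × 3 = 41.655
  [8→8.25]: (9.24+8.72)/2 × 0.25 = 2.245
  Sum = 223.695 mcg/mL·h
Extrapolated tail: C_last / k_e = 8.72 / 0.232 = 37.586
AUC_0→∞ = 223.695 + 37.586 = 261.281 mcg/mL·h

AUC = 261 mcg/mL·h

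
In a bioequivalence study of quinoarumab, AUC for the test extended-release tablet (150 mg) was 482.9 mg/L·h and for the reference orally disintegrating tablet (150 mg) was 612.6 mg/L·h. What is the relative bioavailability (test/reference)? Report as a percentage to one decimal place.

F_rel = 78.8%

F_rel = (AUC_test/D_test) / (AUC_ref/D_ref)
      = (482.9/150) / (612.6/150)
      = 3.21933 / 4.084 = 0.7883 = 78.83%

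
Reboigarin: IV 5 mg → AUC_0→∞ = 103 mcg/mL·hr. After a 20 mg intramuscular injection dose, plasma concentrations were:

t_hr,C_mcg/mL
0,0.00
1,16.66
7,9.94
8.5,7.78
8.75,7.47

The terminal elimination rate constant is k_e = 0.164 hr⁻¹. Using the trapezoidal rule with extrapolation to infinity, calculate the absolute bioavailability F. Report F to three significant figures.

F = 0.361

Trapezoidal AUC_0→8.75 (intramuscular injection):
  [0→1]: (0.00+16.66)/2 × 1 = 8.33
  [1→7]: (16.66+9.94)/2 × 6 = 79.8
  [7→8.5]: (9.94+7.78)/2 × 1.5 = 13.29
  [8.5→8.75]: (7.78+7.47)/2 × 0.25 = 1.90625
  Sum = 103.32625 mcg/mL·hr
Tail: C_last/k_e = 7.47/0.164 = 45.549
AUC_0→∞ (intramuscular injection) = 103.32625 + 45.549 = 148.87525 mcg/mL·hr
F = (AUC_ev/D_ev)/(AUC_iv/D_iv) = (148.87525/20)/(103/5) = 7.4437625/20.6 = 0.3613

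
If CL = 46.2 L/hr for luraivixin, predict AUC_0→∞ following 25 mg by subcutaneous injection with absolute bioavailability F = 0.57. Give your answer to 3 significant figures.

AUC = 0.308 mg/L·hr

AUC_0→∞ = F × Dose / CL
        = 0.57 × 25 / 46.2 = 0.308442 mg/L·hr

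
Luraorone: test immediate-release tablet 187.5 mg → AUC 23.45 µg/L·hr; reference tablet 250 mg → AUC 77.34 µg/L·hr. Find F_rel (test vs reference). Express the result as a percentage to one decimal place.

F_rel = 40.4%

F_rel = (AUC_test/D_test) / (AUC_ref/D_ref)
      = (23.45/187.5) / (77.34/250)
      = 0.125067 / 0.30936 = 0.4043 = 40.43%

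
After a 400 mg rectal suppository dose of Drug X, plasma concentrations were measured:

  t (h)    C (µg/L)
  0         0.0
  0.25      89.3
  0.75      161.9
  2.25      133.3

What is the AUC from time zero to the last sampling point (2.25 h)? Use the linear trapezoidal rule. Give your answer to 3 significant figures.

Trapezoidal AUC_0→2.25:
  [0→0.25]: (0.0+89.3)/2 × 0.25 = 11.1625
  [0.25→0.75]: (89.3+161.9)/2 × 0.5 = 62.8
  [0.75→2.25]: (161.9+133.3)/2 × 1.5 = 221.4
  Sum = 295.3625 µg/L·h

AUC = 295 µg/L·h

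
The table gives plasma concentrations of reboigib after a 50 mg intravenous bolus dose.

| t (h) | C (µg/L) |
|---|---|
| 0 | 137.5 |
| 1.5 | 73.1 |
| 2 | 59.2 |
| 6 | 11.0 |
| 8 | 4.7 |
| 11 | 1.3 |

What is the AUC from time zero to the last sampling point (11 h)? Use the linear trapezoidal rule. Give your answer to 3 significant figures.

Trapezoidal AUC_0→11:
  [0→1.5]: (137.5+73.1)/2 × 1.5 = 157.95
  [1.5→2]: (73.1+59.2)/2 × 0.5 = 33.075
  [2→6]: (59.2+11.0)/2 × 4 = 140.4
  [6→8]: (11.0+4.7)/2 × 2 = 15.7
  [8→11]: (4.7+1.3)/2 × 3 = 9.0
  Sum = 356.125 µg/L·h

AUC = 356 µg/L·h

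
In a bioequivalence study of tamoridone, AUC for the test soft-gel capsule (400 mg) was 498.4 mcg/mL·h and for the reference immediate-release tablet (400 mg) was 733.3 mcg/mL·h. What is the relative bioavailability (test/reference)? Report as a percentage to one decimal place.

F_rel = 68.0%

F_rel = (AUC_test/D_test) / (AUC_ref/D_ref)
      = (498.4/400) / (733.3/400)
      = 1.246 / 1.83325 = 0.6797 = 67.97%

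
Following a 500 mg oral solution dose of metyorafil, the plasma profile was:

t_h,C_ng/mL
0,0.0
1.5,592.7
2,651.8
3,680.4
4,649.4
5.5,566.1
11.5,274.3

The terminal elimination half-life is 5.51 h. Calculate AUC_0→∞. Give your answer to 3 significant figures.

Trapezoidal AUC_0→11.5:
  [0→1.5]: (0.0+592.7)/2 × 1.5 = 444.525
  [1.5→2]: (592.7+651.8)/2 × 0.5 = 311.125
  [2→3]: (651.8+680.4)/2 × 1 = 666.1
  [3→4]: (680.4+649.4)/2 × 1 = 664.9
  [4→5.5]: (649.4+566.1)/2 × 1.5 = 911.625
  [5.5→11.5]: (566.1+274.3)/2 × 6 = 2521.2
  Sum = 5519.475 ng/mL·h
k_e = ln2 / t½ = 0.693147 / 5.51 = 0.1258 h^-1
Extrapolated tail: C_last / k_e = 274.3 / 0.1258 = 2180.445
AUC_0→∞ = 5519.475 + 2180.445 = 7699.92 ng/mL·h

AUC = 7700 ng/mL·h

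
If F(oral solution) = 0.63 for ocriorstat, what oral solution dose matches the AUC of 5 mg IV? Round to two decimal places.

For equal systemic exposure: F × D_ev = D_iv
D_ev = D_iv / F = 5 / 0.63 = 7.93651 mg

D_oral = 7.94 mg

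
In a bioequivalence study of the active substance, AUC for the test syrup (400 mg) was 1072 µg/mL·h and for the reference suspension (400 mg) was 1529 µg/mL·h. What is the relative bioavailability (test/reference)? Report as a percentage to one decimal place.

F_rel = 70.1%

F_rel = (AUC_test/D_test) / (AUC_ref/D_ref)
      = (1072/400) / (1529/400)
      = 2.68 / 3.8225 = 0.7011 = 70.11%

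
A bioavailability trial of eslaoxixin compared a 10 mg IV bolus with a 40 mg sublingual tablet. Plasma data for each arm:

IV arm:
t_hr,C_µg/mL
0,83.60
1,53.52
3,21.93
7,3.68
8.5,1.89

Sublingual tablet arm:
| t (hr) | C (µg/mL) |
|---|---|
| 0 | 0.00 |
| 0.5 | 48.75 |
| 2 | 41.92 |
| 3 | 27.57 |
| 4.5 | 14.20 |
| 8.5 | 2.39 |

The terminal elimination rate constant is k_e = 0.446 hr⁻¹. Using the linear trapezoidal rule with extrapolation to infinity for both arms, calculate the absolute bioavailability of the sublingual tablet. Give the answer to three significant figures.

Trapezoidal AUC_0→8.5 (IV):
  [0→1]: (83.60+53.52)/2 × 1 = 68.56
  [1→3]: (53.52+21.93)/2 × 2 = 75.45
  [3→7]: (21.93+3.68)/2 × 4 = 51.22
  [7→8.5]: (3.68+1.89)/2 × 1.5 = 4.1775
  Sum = 199.4075 µg/mL·hr
IV tail: 1.89/0.446 = 4.238; AUC_iv,0→∞ = 199.4075 + 4.238 = 203.6455 µg/mL·hr
Trapezoidal AUC_0→8.5 (sublingual tablet):
  [0→0.5]: (0.00+48.75)/2 × 0.5 = 12.1875
  [0.5→2]: (48.75+41.92)/2 × 1.5 = 68.0025
  [2→3]: (41.92+27.57)/2 × 1 = 34.745
  [3→4.5]: (27.57+14.20)/2 × 1.5 = 31.3275
  [4.5→8.5]: (14.20+2.39)/2 × 4 = 33.18
  Sum = 179.4425 µg/mL·hr
sublingual tablet tail: 2.39/0.446 = 5.359; AUC_ev,0→∞ = 179.4425 + 5.359 = 184.8015 µg/mL·hr
F = (AUC_ev/D_ev)/(AUC_iv/D_iv) = (184.8015/40)/(203.6455/10) = 4.6200375/20.36455 = 0.2269

F = 0.227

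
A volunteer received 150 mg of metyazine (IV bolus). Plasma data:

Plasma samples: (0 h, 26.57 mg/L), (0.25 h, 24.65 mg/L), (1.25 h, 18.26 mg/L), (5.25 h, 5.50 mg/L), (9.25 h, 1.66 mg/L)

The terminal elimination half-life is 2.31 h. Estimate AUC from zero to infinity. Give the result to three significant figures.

AUC = 95.2 mg/L·h

Trapezoidal AUC_0→9.25:
  [0→0.25]: (26.57+24.65)/2 × 0.25 = 6.4025
  [0.25→1.25]: (24.65+18.26)/2 × 1 = 21.455
  [1.25→5.25]: (18.26+5.50)/2 × 4 = 47.52
  [5.25→9.25]: (5.50+1.66)/2 × 4 = 14.32
  Sum = 89.6975 mg/L·h
k_e = ln2 / t½ = 0.693147 / 2.31 = 0.3001 h^-1
Extrapolated tail: C_last / k_e = 1.66 / 0.3001 = 5.531
AUC_0→∞ = 89.6975 + 5.531 = 95.2285 mg/L·h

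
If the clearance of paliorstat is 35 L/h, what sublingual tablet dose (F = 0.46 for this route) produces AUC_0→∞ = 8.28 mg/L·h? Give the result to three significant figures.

Dose = 630 mg

Dose = CL × AUC_0→∞ / F
     = 35 × 8.28 / 0.46 = 630 mg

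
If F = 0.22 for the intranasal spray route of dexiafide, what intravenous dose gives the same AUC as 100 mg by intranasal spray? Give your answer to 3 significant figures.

D_iv = 22.0 mg

Systemic exposure from an extravascular dose = F × D_ev, so the equivalent IV dose is F × D_ev.
D_iv = F × D_ev = 0.22 × 100 = 22 mg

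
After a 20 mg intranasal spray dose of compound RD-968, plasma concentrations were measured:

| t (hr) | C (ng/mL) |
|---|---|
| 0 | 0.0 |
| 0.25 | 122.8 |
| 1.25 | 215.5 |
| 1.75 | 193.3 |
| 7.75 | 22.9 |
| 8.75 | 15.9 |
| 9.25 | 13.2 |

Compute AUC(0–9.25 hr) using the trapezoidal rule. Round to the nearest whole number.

Trapezoidal AUC_0→9.25:
  [0→0.25]: (0.0+122.8)/2 × 0.25 = 15.35
  [0.25→1.25]: (122.8+215.5)/2 × 1 = 169.15
  [1.25→1.75]: (215.5+193.3)/2 × 0.5 = 102.2
  [1.75→7.75]: (193.3+22.9)/2 × 6 = 648.6
  [7.75→8.75]: (22.9+15.9)/2 × 1 = 19.4
  [8.75→9.25]: (15.9+13.2)/2 × 0.5 = 7.275
  Sum = 961.975 ng/mL·hr

AUC = 962 ng/mL·hr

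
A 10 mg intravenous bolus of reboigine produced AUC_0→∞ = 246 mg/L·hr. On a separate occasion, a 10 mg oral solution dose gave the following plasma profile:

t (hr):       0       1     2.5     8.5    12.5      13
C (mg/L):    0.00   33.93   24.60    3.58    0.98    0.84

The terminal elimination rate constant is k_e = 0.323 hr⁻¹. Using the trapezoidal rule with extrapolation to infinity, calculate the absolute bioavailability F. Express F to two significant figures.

Trapezoidal AUC_0→13 (oral solution):
  [0→1]: (0.00+33.93)/2 × 1 = 16.965
  [1→2.5]: (33.93+24.60)/2 × 1.5 = 43.8975
  [2.5→8.5]: (24.60+3.58)/2 × 6 = 84.54
  [8.5→12.5]: (3.58+0.98)/2 × 4 = 9.12
  [12.5→13]: (0.98+0.84)/2 × 0.5 = 0.455
  Sum = 154.9775 mg/L·hr
Tail: C_last/k_e = 0.84/0.323 = 2.601
AUC_0→∞ (oral solution) = 154.9775 + 2.601 = 157.5785 mg/L·hr
F = (AUC_ev/D_ev)/(AUC_iv/D_iv) = (157.5785/10)/(246/10) = 15.75785/24.6 = 0.6406

F = 0.64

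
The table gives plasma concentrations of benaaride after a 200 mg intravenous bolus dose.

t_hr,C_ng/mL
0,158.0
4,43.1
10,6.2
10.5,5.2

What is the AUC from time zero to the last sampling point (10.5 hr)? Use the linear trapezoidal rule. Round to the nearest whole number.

AUC = 553 ng/mL·hr

Trapezoidal AUC_0→10.5:
  [0→4]: (158.0+43.1)/2 × 4 = 402.2
  [4→10]: (43.1+6.2)/2 × 6 = 147.9
  [10→10.5]: (6.2+5.2)/2 × 0.5 = 2.85
  Sum = 552.95 ng/mL·hr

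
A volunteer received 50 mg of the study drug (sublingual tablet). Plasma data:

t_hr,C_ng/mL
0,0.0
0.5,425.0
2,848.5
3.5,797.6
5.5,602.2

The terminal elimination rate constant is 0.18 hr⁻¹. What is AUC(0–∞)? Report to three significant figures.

AUC = 7040 ng/mL·hr

Trapezoidal AUC_0→5.5:
  [0→0.5]: (0.0+425.0)/2 × 0.5 = 106.25
  [0.5→2]: (425.0+848.5)/2 × 1.5 = 955.125
  [2→3.5]: (848.5+797.6)/2 × 1.5 = 1234.575
  [3.5→5.5]: (797.6+602.2)/2 × 2 = 1399.8
  Sum = 3695.75 ng/mL·hr
Extrapolated tail: C_last / k_e = 602.2 / 0.18 = 3345.556
AUC_0→∞ = 3695.75 + 3345.556 = 7041.306 ng/mL·hr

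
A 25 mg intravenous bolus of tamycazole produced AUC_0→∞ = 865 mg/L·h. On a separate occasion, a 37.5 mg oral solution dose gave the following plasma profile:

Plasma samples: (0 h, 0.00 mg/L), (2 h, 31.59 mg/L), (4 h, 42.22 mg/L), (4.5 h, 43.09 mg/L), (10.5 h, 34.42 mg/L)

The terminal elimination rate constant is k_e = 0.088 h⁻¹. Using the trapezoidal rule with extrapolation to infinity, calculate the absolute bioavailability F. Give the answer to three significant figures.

F = 0.578

Trapezoidal AUC_0→10.5 (oral solution):
  [0→2]: (0.00+31.59)/2 × 2 = 31.59
  [2→4]: (31.59+42.22)/2 × 2 = 73.81
  [4→4.5]: (42.22+43.09)/2 × 0.5 = 21.3275
  [4.5→10.5]: (43.09+34.42)/2 × 6 = 232.53
  Sum = 359.2575 mg/L·h
Tail: C_last/k_e = 34.42/0.088 = 391.136
AUC_0→∞ (oral solution) = 359.2575 + 391.136 = 750.3935 mg/L·h
F = (AUC_ev/D_ev)/(AUC_iv/D_iv) = (750.3935/37.5)/(865/25) = 20.0105/34.6 = 0.5783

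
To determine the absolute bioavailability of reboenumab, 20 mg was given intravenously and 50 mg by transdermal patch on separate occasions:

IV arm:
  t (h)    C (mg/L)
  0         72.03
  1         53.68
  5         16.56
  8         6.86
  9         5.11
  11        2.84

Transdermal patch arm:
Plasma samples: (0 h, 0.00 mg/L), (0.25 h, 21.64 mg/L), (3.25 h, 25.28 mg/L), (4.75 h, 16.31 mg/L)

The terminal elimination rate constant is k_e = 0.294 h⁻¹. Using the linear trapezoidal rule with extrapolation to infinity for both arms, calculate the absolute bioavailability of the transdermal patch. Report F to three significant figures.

F = 0.244

Trapezoidal AUC_0→11 (IV):
  [0→1]: (72.03+53.68)/2 × 1 = 62.855
  [1→5]: (53.68+16.56)/2 × 4 = 140.48
  [5→8]: (16.56+6.86)/2 × 3 = 35.13
  [8→9]: (6.86+5.11)/2 × 1 = 5.985
  [9→11]: (5.11+2.84)/2 × 2 = 7.95
  Sum = 252.4 mg/L·h
IV tail: 2.84/0.294 = 9.660; AUC_iv,0→∞ = 252.4 + 9.660 = 262.06 mg/L·h
Trapezoidal AUC_0→4.75 (transdermal patch):
  [0→0.25]: (0.00+21.64)/2 × 0.25 = 2.705
  [0.25→3.25]: (21.64+25.28)/2 × 3 = 70.38
  [3.25→4.75]: (25.28+16.31)/2 × 1.5 = 31.1925
  Sum = 104.2775 mg/L·h
transdermal patch tail: 16.31/0.294 = 55.476; AUC_ev,0→∞ = 104.2775 + 55.476 = 159.7535 mg/L·h
F = (AUC_ev/D_ev)/(AUC_iv/D_iv) = (159.7535/50)/(262.06/20) = 3.19507/13.103 = 0.2438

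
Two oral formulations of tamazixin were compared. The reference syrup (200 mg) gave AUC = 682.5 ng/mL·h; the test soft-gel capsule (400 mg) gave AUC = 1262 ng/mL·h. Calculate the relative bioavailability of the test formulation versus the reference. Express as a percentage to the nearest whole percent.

F_rel = (AUC_test/D_test) / (AUC_ref/D_ref)
      = (1262/400) / (682.5/200)
      = 3.155 / 3.4125 = 0.9245 = 92.45%

F_rel = 92%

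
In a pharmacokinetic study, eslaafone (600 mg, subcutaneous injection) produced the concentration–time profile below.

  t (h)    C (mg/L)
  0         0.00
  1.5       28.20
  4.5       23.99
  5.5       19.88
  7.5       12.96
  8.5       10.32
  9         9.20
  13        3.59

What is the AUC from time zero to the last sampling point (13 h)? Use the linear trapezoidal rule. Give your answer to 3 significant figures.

AUC = 196 mg/L·h

Trapezoidal AUC_0→13:
  [0→1.5]: (0.00+28.20)/2 × 1.5 = 21.15
  [1.5→4.5]: (28.20+23.99)/2 × 3 = 78.285
  [4.5→5.5]: (23.99+19.88)/2 × 1 = 21.935
  [5.5→7.5]: (19.88+12.96)/2 × 2 = 32.84
  [7.5→8.5]: (12.96+10.32)/2 × 1 = 11.64
  [8.5→9]: (10.32+9.20)/2 × 0.5 = 4.88
  [9→13]: (9.20+3.59)/2 × 4 = 25.58
  Sum = 196.31 mg/L·h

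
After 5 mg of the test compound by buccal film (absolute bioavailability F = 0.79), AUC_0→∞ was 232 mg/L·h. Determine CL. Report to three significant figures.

CL = 0.0170 L/h

CL = F × Dose / AUC_0→∞
   = 0.79 × 5 / 232 = 0.0170259 L/h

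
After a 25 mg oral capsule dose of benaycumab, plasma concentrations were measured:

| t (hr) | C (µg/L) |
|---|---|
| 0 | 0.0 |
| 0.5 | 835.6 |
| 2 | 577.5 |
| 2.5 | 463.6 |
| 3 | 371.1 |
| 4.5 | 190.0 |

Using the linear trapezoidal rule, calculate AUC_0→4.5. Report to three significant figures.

Trapezoidal AUC_0→4.5:
  [0→0.5]: (0.0+835.6)/2 × 0.5 = 208.9
  [0.5→2]: (835.6+577.5)/2 × 1.5 = 1059.825
  [2→2.5]: (577.5+463.6)/2 × 0.5 = 260.275
  [2.5→3]: (463.6+371.1)/2 × 0.5 = 208.675
  [3→4.5]: (371.1+190.0)/2 × 1.5 = 420.825
  Sum = 2158.5 µg/L·hr

AUC = 2160 µg/L·hr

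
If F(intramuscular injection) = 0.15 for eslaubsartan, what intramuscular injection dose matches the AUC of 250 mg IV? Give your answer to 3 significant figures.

D_intramuscular = 1670 mg

For equal systemic exposure: F × D_ev = D_iv
D_ev = D_iv / F = 250 / 0.15 = 1666.67 mg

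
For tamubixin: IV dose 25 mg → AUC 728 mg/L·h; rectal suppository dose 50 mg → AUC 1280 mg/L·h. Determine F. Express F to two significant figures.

F = (AUC_ev / D_ev) / (AUC_iv / D_iv)
  = (1280/50) / (728/25)
  = 25.6 / 29.12 = 0.8791

F = 0.88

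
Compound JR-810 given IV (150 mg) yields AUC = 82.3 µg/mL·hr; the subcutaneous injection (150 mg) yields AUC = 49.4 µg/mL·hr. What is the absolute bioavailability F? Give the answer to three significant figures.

F = (AUC_ev / D_ev) / (AUC_iv / D_iv)
  = (49.4/150) / (82.3/150)
  = 0.329333 / 0.548667 = 0.6002

F = 0.600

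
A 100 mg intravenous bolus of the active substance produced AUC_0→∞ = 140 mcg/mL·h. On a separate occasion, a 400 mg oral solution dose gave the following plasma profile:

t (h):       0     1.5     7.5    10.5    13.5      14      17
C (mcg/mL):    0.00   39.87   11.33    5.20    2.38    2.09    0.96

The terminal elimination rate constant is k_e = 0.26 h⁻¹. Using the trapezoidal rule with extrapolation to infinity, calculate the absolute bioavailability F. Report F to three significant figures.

Trapezoidal AUC_0→17 (oral solution):
  [0→1.5]: (0.00+39.87)/2 × 1.5 = 29.9025
  [1.5→7.5]: (39.87+11.33)/2 × 6 = 153.6
  [7.5→10.5]: (11.33+5.20)/2 × 3 = 24.795
  [10.5→13.5]: (5.20+2.38)/2 × 3 = 11.37
  [13.5→14]: (2.38+2.09)/2 × 0.5 = 1.1175
  [14→17]: (2.09+0.96)/2 × 3 = 4.575
  Sum = 225.36 mcg/mL·h
Tail: C_last/k_e = 0.96/0.26 = 3.692
AUC_0→∞ (oral solution) = 225.36 + 3.692 = 229.052 mcg/mL·h
F = (AUC_ev/D_ev)/(AUC_iv/D_iv) = (229.052/400)/(140/100) = 0.57263/1.4 = 0.4090

F = 0.409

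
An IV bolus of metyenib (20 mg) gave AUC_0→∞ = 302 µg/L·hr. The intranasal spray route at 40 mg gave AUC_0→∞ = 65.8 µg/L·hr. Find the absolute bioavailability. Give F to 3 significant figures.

F = 0.109

F = (AUC_ev / D_ev) / (AUC_iv / D_iv)
  = (65.8/40) / (302/20)
  = 1.645 / 15.1 = 0.1089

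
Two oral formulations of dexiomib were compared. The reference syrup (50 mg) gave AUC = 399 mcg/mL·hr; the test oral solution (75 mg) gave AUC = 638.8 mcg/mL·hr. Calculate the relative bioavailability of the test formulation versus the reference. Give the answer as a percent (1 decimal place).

F_rel = (AUC_test/D_test) / (AUC_ref/D_ref)
      = (638.8/75) / (399/50)
      = 8.51733 / 7.98 = 1.0673 = 106.73%

F_rel = 106.7%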